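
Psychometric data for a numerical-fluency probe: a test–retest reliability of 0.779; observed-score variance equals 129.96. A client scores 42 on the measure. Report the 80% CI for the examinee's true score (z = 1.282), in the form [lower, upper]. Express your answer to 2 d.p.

SD = √129.96 = 11.40000
SEM = 11.40000·√(1 − 0.77900) ≈ 5.35921
Half-width = 1.282·5.35921 ≈ 6.87051
Interval: (35.12949, 48.87051)

[35.13, 48.87]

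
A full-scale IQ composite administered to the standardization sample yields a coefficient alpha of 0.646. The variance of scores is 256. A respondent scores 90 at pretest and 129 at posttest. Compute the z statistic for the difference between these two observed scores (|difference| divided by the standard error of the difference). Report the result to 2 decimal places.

2.90

SD = √256 ≈ 16.00000
SEM = 16.00000 * √(1 − 0.64600) = 16.00000 * √0.35400 ≈ 16.00000 * 0.59498 ≈ 9.51966
Standard error of the difference = 9.51966·√2 ≈ 13.46284
z = |90 − 129| / 13.46284 = 39 / 13.46284 ≈ 2.89686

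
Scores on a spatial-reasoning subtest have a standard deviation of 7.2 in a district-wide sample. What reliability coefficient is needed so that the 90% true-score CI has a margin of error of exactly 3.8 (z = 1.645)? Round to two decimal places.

0.90

SEM needed = half-width / z = 3.8/1.645 ≈ 2.31003
Required reliability = 1 − (SEM/SD)² = 1 − 0.10294 ≈ 0.89706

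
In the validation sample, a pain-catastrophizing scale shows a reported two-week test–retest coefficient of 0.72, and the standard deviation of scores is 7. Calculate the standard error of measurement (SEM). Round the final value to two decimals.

3.70

The standard error of measurement is 7.000*√(1 − 0.720) ≈ 7.000*0.529 ≈ 3.704.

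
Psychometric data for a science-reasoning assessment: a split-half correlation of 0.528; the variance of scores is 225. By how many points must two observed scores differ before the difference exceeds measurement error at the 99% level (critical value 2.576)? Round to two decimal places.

30.37

SD = √225 ≈ 15.0000
Spearman-Brown: r = 2(0.528) / (1 + 0.528) = 1.0560 / 1.5280 ≈ 0.6911
The standard error of measurement is 15.0000×√(1 − 0.6911) ≈ 15.0000×0.5558 ≈ 8.3368.
SE_diff = SEM × √2 ≈ 8.3368 × 1.4142 ≈ 11.7900
Minimum reliable difference = 2.576 × SE_diff ≈ 2.576 × 11.7900 ≈ 30.3712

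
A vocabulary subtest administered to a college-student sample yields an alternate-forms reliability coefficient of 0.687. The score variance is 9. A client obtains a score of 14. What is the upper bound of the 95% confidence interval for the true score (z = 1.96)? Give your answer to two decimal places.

17.29

SD = √9 ≈ 3.0000
SEM = 3.0000 × √(1 − 0.6870) = 3.0000 × √0.3130 ≈ 3.0000 × 0.5595 ≈ 1.6784
Margin = 1.96 × 1.6784 ≈ 3.2896
Upper bound: 14 + 3.2896 = 17.2896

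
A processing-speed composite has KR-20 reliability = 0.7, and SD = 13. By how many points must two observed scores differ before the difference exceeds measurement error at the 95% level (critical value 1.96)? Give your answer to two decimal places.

19.74

SEM = 13.0000×√(1 − 0.7000) ≈ 7.1204
Standard error of the difference = 7.1204·√2 ≈ 10.0698
Minimum reliable difference = 1.96 × SE_diff ≈ 1.96 × 10.0698 ≈ 19.7367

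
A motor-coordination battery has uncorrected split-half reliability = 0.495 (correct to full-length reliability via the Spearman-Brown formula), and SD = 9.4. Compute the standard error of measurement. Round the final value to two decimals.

5.46

Full-length reliability (Spearman-Brown) = 2(0.495)/(1+0.495) ≈ 0.66221
SEM = 9.40000 × √(1 − 0.66221) = 9.40000 × √0.33779 ≈ 9.40000 × 0.58120 ≈ 5.46327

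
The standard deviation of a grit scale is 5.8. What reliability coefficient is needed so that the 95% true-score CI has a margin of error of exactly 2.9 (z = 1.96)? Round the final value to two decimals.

0.93

Required SEM = 2.9 / 1.96 ≈ 1.4796
r = 1 − (1.4796/5.8)² ≈ 1 − 0.0651 ≈ 0.9349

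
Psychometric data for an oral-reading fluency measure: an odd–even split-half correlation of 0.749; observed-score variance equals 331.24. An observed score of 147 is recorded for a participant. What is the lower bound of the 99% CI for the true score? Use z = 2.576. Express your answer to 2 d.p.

129.24

SD = √331.24 = 18.200
r_full = 2·0.749 / (1 + 0.749) ≃ 0.856
SEM = 18.200×√(1 − 0.856) ≃ 6.895
2.576 × SEM ≃ 17.761
Lower bound: 147 − 17.761 = 129.239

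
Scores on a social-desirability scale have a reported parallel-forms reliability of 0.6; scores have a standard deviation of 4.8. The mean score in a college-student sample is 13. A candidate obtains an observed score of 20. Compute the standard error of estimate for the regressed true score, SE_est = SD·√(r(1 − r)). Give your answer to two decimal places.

SE_est = 4.8000·√[r(1 − r)] ≈ 2.3515

2.35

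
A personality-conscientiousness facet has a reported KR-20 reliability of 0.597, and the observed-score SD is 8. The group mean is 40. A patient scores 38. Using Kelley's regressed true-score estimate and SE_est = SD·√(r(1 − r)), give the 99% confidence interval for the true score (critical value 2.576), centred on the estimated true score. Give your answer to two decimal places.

Estimated true score = 0.5970×38 + (1 − 0.5970)×40 ≈ 38.8060
SE_est = SD × √(r(1 − r)) = 8.0000 × √0.2406 ≈ 8.0000 × 0.4905 ≈ 3.9240
99% CI: 38.8060 ± 10.1082 ≈ (28.6978, 48.9142)

[28.70, 48.91]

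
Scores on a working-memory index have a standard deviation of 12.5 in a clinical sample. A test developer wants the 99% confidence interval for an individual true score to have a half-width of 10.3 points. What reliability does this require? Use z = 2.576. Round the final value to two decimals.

0.90

SEM needed = half-width / z = 10.3/2.576 ≈ 3.9984
r = 1 − (SEM / SD)² = 1 − (3.9984 / 12.5)² ≈ 1 − 0.1023 ≈ 0.8977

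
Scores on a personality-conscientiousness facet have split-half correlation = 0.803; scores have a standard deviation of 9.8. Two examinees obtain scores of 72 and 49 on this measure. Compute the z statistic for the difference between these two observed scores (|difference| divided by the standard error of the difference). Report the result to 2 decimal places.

r_full = 2·0.803 / (1 + 0.803) ≈ 0.89074
SEM = 9.80000 · √(1 − 0.89074) = 9.80000 · √0.10926 ≈ 9.80000 · 0.33055 ≈ 3.23938
SE_diff = √2 · SEM ≈ 4.58117
z = 23 / 4.58117 ≈ 5.02055

5.02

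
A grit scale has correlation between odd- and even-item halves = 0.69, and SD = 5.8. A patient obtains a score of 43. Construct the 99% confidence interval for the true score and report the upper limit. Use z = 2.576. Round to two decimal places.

49.40

r_full = 2·0.69 / (1 + 0.69) ≈ 0.817
SEM = 5.800 × √(1 − 0.817) = 5.800 × √0.183 ≈ 5.800 × 0.428 ≈ 2.484
Margin = 2.576 × 2.484 ≈ 6.399
Upper bound: 43 + 6.399 = 49.399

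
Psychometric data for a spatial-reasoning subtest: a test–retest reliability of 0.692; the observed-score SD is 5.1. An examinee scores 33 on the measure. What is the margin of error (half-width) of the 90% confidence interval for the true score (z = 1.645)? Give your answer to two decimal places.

4.66

SEM = 5.100 * √(1 − 0.692) = 5.100 * √0.308 ≈ 5.100 * 0.555 ≈ 2.830
Margin = 1.645 * 2.830 ≈ 4.656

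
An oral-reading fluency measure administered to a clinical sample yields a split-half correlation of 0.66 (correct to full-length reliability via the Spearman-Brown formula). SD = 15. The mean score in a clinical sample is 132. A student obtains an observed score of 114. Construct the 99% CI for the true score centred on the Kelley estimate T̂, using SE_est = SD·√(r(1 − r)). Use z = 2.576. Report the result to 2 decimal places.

r_full = 2·0.66 / (1 + 0.66) ≃ 0.7952
T̂ = r·X + (1 − r)·M = 0.7952·114 + 0.2048·132 ≃ 90.6506 + 27.0361 ≃ 117.6867
SE_est = SD · √(r(1 − r)) = 15.0000 · √0.1629 ≃ 15.0000 · 0.4036 ≃ 6.0535
99% CI: 117.6867 ± 15.5939 ≃ (102.0928, 133.2807)

[102.09, 133.28]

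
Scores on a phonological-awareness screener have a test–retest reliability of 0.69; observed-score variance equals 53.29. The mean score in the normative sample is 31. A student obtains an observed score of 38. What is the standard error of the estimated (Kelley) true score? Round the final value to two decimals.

3.38

SD = √53.29 ≈ 7.3000
SE_est = SD * √(r(1 − r)) = 7.3000 * √0.2139 ≈ 7.3000 * 0.4625 ≈ 3.3762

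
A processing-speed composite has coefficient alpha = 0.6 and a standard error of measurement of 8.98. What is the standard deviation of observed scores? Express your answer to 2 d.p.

SD = 8.98 / √(1 − 0.6) ≈ 14.1986

14.20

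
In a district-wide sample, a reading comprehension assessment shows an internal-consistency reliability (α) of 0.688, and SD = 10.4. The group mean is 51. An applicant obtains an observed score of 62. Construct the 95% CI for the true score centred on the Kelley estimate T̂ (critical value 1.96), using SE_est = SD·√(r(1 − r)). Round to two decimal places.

[49.12, 68.01]

T̂ = r·X + (1 − r)·M = 0.688×62 + 0.312×51 = 42.656 + 15.912 ≈ 58.568
SE_est = 10.400×√(0.688×0.312) ≈ 4.818
95% CI: 58.568 ± 9.444 ≈ (49.124, 68.012)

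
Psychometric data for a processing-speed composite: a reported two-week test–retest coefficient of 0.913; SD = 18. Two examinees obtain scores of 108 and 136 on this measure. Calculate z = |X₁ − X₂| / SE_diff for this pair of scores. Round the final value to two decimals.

3.73

SEM = 18.0000 × √(1 − 0.9130) = 18.0000 × √0.0870 ≈ 18.0000 × 0.2950 ≈ 5.3092
Standard error of the difference = 5.3092·√2 ≈ 7.5084
z = |108 − 136| / 7.5084 = 28 / 7.5084 ≈ 3.7292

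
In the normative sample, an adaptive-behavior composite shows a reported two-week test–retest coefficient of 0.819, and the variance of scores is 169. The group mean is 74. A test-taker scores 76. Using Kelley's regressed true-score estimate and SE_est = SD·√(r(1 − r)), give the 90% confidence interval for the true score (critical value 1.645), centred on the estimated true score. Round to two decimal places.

[67.40, 83.87]

σ = 169^(1/2) = 13.000
Estimated true score = 0.819·76 + (1 − 0.819)·74 ≈ 75.638
SE_est = SD · √(r(1 − r)) = 13.000 · √0.148 ≈ 13.000 · 0.385 ≈ 5.005
CI = 75.638 ± 1.645 · 5.005 → [67.404, 83.872]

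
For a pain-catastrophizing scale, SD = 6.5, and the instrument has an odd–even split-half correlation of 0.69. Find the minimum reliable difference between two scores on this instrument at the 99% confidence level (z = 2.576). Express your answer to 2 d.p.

10.14

Spearman-Brown: r = 2(0.69) / (1 + 0.69) = 1.380 / 1.690 ≈ 0.817
SEM = 6.500 × √(1 − 0.817) = 6.500 × √0.183 ≈ 6.500 × 0.428 ≈ 2.784
SE_diff = √2 × SEM ≈ 3.937
Smallest detectable difference = 2.576×3.937 ≈ 10.142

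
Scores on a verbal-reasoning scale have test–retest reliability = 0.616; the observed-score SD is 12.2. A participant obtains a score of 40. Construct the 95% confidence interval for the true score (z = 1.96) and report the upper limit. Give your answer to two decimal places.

SEM = 12.2000 · √(1 − 0.6160) = 12.2000 · √0.3840 ≈ 12.2000 · 0.6197 ≈ 7.5601
Half-width = 1.96·7.5601 ≈ 14.8177
Upper bound: 40 + 14.8177 = 54.8177

54.82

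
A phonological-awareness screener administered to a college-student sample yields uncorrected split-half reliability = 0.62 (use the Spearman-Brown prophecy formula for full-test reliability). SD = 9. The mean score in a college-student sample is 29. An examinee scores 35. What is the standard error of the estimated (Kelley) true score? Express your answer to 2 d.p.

3.81

Full-length reliability (Spearman-Brown) = 2(0.62)/(1+0.62) ≈ 0.76543
SE_est = SD * √(r(1 − r)) = 9.00000 * √0.17955 ≈ 9.00000 * 0.42373 ≈ 3.81356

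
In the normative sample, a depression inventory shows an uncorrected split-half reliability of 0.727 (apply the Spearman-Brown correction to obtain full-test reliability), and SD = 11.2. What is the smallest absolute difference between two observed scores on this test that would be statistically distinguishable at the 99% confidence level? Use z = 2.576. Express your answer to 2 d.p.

16.22

r_full = 2·0.727 / (1 + 0.727) ≈ 0.84192
SEM = 11.20000 · √(1 − 0.84192) = 11.20000 · √0.15808 ≈ 11.20000 · 0.39759 ≈ 4.45300
Standard error of the difference = 4.45300·√2 ≈ 6.29750
Smallest detectable difference = 2.576·6.29750 ≈ 16.22236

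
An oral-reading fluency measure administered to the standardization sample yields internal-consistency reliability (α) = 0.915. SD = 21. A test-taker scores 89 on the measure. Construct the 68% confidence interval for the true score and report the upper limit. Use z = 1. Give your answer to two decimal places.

SEM = 21.0000·√(1 − 0.9150) ≈ 6.1225
1 · SEM ≈ 6.1225
Upper bound: 89 + 6.1225 = 95.1225

95.12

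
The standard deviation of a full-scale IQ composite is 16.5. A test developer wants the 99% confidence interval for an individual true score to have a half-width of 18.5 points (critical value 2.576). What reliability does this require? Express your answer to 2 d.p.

0.81

SEM needed = half-width / z = 18.5/2.576 ≈ 7.182
r = 1 − (7.182/16.5)² ≈ 1 − 0.189 ≈ 0.811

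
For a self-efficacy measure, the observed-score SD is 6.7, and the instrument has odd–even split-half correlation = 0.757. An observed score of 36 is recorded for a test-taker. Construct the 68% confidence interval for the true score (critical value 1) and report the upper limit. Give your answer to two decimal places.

Full-length reliability (Spearman-Brown) = 2(0.757)/(1+0.757) ≃ 0.862
The standard error of measurement is 6.700×√(1 − 0.862) ≃ 6.700×0.372 ≃ 2.492.
Half-width = 1×2.492 ≃ 2.492
Upper limit = 36 + 2.492 ≃ 38.492

38.49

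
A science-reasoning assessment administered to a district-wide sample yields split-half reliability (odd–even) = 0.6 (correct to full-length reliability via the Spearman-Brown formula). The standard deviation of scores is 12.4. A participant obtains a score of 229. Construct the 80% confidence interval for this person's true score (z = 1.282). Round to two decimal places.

[221.05, 236.95]

Spearman-Brown: r = 2(0.6) / (1 + 0.6) = 1.200 / 1.600 ≃ 0.750
SEM = 12.400 · √(1 − 0.750) = 12.400 · √0.250 ≃ 12.400 · 0.500 ≃ 6.200
Half-width = 1.282·6.200 ≃ 7.948
CI = 229 ± 7.948 → [221.052, 236.948]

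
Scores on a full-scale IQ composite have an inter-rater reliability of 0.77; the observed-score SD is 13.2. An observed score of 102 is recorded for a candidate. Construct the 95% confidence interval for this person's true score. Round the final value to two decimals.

[89.59, 114.41]

SEM = 13.200 × √(1 − 0.770) = 13.200 × √0.230 ≈ 13.200 × 0.480 ≈ 6.330
Half-width = 1.96×6.330 ≈ 12.408
Interval: (89.592, 114.408)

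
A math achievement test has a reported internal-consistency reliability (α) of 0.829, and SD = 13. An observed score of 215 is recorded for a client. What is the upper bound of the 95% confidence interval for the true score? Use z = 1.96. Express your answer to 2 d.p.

SEM = 13.0000 · √(1 − 0.8290) = 13.0000 · √0.1710 ≃ 13.0000 · 0.4135 ≃ 5.3758
1.96 · SEM ≃ 10.5365
Upper limit = 215 + 10.5365 ≃ 225.5365

225.54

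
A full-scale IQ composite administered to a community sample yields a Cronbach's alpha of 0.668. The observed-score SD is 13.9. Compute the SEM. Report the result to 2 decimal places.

8.01

The standard error of measurement is 13.900×√(1 − 0.668) ≃ 13.900×0.576 ≃ 8.009.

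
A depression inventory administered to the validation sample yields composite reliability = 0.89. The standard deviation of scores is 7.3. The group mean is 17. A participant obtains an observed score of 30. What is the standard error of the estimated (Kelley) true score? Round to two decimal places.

2.28

SE_est = SD · √(r(1 − r)) = 7.300 · √0.098 ≈ 7.300 · 0.313 ≈ 2.284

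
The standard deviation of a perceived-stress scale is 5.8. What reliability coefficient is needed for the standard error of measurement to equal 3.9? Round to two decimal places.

r = 1 − (SEM / SD)² = 1 − (3.900 / 5.8)² ≈ 1 − 0.452 ≈ 0.548

0.55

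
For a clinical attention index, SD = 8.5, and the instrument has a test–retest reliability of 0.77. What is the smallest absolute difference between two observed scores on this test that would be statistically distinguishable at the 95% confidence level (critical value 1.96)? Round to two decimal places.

SEM = 8.5000×√(1 − 0.7700) ≃ 4.0765
SE_diff = √2 × SEM ≃ 5.7650
Smallest detectable difference = 1.96×5.7650 ≃ 11.2994

11.30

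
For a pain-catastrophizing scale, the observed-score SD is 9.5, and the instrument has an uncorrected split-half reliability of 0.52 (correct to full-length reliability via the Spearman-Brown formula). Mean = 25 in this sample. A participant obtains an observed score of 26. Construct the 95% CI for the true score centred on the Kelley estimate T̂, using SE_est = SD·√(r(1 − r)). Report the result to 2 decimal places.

[17.03, 34.34]

Spearman-Brown: r = 2(0.52) / (1 + 0.52) = 1.040 / 1.520 ≃ 0.684
Estimated true score = 0.684×26 + (1 − 0.684)×25 ≃ 25.684
SE_est = 9.500×√(0.684×0.316) ≃ 4.416
CI = 25.684 ± 1.96 × 4.416 → [17.029, 34.339]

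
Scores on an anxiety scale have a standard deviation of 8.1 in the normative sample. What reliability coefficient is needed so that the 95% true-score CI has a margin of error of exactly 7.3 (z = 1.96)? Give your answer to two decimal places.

0.79

SEM needed = half-width / z = 7.3/1.96 ≈ 3.7245
r = 1 − (SEM / SD)² = 1 − (3.7245 / 8.1)² ≈ 1 − 0.2114 ≈ 0.7886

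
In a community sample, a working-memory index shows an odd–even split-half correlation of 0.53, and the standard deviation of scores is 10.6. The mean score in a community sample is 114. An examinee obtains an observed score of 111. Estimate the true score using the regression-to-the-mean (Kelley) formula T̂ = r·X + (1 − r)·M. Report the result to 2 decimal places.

111.92

r_full = 2·0.53 / (1 + 0.53) ≈ 0.693
T̂ = 0.693(111) + 0.307(114) ≈ 111.922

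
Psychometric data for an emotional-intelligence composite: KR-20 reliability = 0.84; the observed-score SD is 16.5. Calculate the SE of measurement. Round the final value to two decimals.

6.60

The standard error of measurement is 16.5000·√(1 − 0.8400) ≈ 16.5000·0.4000 ≈ 6.6000.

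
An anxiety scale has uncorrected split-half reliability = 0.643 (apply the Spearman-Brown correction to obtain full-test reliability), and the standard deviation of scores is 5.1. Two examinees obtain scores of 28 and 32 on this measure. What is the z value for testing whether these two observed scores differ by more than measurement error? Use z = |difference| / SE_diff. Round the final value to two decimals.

r_full = 2·0.643 / (1 + 0.643) ≈ 0.783
SEM = 5.100 * √(1 − 0.783) = 5.100 * √0.217 ≈ 5.100 * 0.466 ≈ 2.377
SE_diff = SEM * √2 ≈ 2.377 * 1.414 ≈ 3.362
z = 4 / 3.362 ≈ 1.190

1.19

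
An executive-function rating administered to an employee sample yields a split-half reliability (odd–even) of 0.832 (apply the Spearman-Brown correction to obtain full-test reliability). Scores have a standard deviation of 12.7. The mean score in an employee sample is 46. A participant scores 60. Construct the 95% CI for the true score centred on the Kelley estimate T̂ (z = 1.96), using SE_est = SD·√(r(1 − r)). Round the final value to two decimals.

Spearman-Brown: r = 2(0.832) / (1 + 0.832) = 1.6640 / 1.8320 ≈ 0.9083
Estimated true score = 0.9083×60 + (1 − 0.9083)×46 ≈ 58.7162
SE_est = SD × √(r(1 − r)) = 12.7000 × √0.0833 ≈ 12.7000 × 0.2886 ≈ 3.6653
CI = 58.7162 ± 1.96 × 3.6653 → [51.5322, 65.9001]

[51.53, 65.90]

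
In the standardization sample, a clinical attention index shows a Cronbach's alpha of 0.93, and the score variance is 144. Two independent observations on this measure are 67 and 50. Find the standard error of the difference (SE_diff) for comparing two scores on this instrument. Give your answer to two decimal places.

σ = 144^(1/2) = 12.0000
SEM = 12.0000 × √(1 − 0.9300) = 12.0000 × √0.0700 ≃ 12.0000 × 0.2646 ≃ 3.1749
Standard error of the difference = 3.1749·√2 ≃ 4.4900

4.49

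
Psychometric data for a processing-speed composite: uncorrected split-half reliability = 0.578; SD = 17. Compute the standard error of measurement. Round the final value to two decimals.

Spearman-Brown: r = 2(0.578) / (1 + 0.578) = 1.156 / 1.578 ≈ 0.733
SEM = 17.000 * √(1 − 0.733) = 17.000 * √0.267 ≈ 17.000 * 0.517 ≈ 8.791

8.79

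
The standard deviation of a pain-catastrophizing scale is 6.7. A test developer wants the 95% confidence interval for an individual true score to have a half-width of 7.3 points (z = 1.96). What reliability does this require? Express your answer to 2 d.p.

Required SEM = 7.3 / 1.96 ≃ 3.7245
r = 1 − (3.7245/6.7)² ≃ 1 − 0.3090 ≃ 0.6910

0.69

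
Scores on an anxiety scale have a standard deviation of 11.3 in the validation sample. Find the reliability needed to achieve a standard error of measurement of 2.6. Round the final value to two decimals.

r = 1 − (2.60000/11.3)² ≈ 1 − 0.05294 ≈ 0.94706

0.95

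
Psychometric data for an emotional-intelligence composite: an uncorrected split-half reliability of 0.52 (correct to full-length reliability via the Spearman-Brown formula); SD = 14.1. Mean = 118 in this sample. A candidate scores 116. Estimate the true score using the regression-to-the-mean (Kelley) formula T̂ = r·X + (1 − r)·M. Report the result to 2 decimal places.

r_full = 2·0.52 / (1 + 0.52) ≈ 0.684
T̂ = 0.684(116) + 0.316(118) ≈ 116.632

116.63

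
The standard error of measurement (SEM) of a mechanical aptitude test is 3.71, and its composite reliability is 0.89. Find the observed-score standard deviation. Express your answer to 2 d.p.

SD = SEM / √(1 − r) = 3.71 / √0.110 ≃ 3.71 / 0.332 ≃ 11.186

11.19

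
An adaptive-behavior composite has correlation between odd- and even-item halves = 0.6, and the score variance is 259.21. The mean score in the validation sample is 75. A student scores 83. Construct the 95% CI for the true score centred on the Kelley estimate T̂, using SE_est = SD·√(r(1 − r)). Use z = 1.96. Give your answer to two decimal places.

σ = 259.21^(1/2) = 16.1000
r_full = 2·0.6 / (1 + 0.6) ≈ 0.7500
Estimated true score = 0.7500·83 + (1 − 0.7500)·75 ≈ 81.0000
SE_est = 16.1000·√[r(1 − r)] ≈ 6.9715
95% CI: 81.0000 ± 13.6641 ≈ (67.3359, 94.6641)

[67.34, 94.66]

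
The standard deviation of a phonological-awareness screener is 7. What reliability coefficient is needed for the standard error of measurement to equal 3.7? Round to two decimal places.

Required reliability = 1 − (SEM/SD)² = 1 − 0.27939 ≈ 0.72061

0.72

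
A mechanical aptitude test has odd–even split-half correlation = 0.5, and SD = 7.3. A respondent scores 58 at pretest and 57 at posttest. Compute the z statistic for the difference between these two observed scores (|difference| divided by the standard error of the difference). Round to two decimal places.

Spearman-Brown: r = 2(0.5) / (1 + 0.5) = 1.0000 / 1.5000 ≈ 0.6667
SEM = 7.3000 * √(1 − 0.6667) = 7.3000 * √0.3333 ≈ 7.3000 * 0.5774 ≈ 4.2147
SE_diff = √2 * SEM ≈ 5.9604
z = |58 − 57| / 5.9604 = 1 / 5.9604 ≈ 0.1678

0.17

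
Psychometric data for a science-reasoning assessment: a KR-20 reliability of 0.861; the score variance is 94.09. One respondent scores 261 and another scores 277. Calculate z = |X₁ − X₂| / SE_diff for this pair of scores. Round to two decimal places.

σ = 94.09^(1/2) = 9.700
The standard error of measurement is 9.700·√(1 − 0.861) ≈ 9.700·0.373 ≈ 3.616.
SE_diff = √2 · SEM ≈ 5.114
z = |261 − 277| / 5.114 = 16 / 5.114 ≈ 3.128

3.13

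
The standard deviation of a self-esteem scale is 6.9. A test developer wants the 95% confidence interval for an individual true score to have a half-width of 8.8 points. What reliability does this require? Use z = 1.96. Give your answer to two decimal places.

SEM needed = half-width / z = 8.8/1.96 ≈ 4.4898
r = 1 − (SEM / SD)² = 1 − (4.4898 / 6.9)² ≈ 1 − 0.4234 ≈ 0.5766

0.58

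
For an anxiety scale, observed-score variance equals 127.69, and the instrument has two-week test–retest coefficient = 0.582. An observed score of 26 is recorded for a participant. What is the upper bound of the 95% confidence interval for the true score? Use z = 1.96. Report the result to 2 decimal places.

40.32

SD = √127.69 = 11.3000
SEM = 11.3000*√(1 − 0.5820) ≈ 7.3058
Margin = 1.96 * 7.3058 ≈ 14.3193
Upper limit = 26 + 14.3193 ≈ 40.3193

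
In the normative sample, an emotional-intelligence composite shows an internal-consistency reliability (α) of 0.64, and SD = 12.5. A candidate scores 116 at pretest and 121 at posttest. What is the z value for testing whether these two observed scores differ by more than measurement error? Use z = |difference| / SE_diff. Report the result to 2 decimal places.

0.47

SEM = 12.5000·√(1 − 0.6400) ≈ 7.5000
Standard error of the difference = 7.5000·√2 ≈ 10.6066
z = |116 − 121| / 10.6066 = 5 / 10.6066 ≈ 0.4714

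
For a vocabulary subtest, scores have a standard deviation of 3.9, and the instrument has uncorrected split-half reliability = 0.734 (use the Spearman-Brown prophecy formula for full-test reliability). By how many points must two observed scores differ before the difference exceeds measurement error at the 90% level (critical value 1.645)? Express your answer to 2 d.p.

Spearman-Brown: r = 2(0.734) / (1 + 0.734) = 1.46800 / 1.73400 ≈ 0.84660
SEM = 3.90000 · √(1 − 0.84660) = 3.90000 · √0.15340 ≈ 3.90000 · 0.39167 ≈ 1.52750
SE_diff = √2 · SEM ≈ 2.16021
Smallest detectable difference = 1.645·2.16021 ≈ 3.55354

3.55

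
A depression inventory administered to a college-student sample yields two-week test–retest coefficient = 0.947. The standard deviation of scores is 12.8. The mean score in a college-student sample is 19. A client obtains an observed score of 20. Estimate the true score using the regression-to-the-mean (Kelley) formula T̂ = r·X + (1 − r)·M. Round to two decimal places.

19.95

T̂ = r·X + (1 − r)·M = 0.947·20 + 0.053·19 = 18.940 + 1.007 ≈ 19.947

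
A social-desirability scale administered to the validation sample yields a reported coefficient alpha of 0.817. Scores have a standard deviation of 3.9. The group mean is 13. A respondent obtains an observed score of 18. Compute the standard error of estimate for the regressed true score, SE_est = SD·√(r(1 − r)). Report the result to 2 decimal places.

1.51

SE_est = SD * √(r(1 − r)) = 3.9000 * √0.1495 ≈ 3.9000 * 0.3867 ≈ 1.5080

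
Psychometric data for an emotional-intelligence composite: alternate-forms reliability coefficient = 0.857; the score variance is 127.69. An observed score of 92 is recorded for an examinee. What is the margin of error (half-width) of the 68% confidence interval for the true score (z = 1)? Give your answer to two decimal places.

4.27

SD = √127.69 = 11.300
SEM = 11.300 · √(1 − 0.857) = 11.300 · √0.143 ≃ 11.300 · 0.378 ≃ 4.273
Half-width = 1·4.273 ≃ 4.273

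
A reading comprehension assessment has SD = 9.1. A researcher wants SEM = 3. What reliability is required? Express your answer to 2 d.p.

0.89

r = 1 − (SEM / SD)² = 1 − (3.0000 / 9.1)² ≃ 1 − 0.1087 ≃ 0.8913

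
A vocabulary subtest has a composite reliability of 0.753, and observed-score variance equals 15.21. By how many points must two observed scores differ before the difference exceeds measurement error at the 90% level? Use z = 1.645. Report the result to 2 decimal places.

SD = √15.21 = 3.900
The standard error of measurement is 3.900*√(1 − 0.753) ≈ 3.900*0.497 ≈ 1.938.
SE_diff = √2 * SEM ≈ 2.741
Minimum reliable difference = 1.645 * SE_diff ≈ 1.645 * 2.741 ≈ 4.509

4.51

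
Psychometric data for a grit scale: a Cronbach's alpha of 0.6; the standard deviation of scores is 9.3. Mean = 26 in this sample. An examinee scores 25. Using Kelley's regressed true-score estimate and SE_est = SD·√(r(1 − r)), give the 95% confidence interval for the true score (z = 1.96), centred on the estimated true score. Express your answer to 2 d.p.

[16.47, 34.33]

T̂ = r·X + (1 − r)·M = 0.6000·25 + 0.4000·26 = 15.0000 + 10.4000 ≈ 25.4000
SE_est = SD · √(r(1 − r)) = 9.3000 · √0.2400 ≈ 9.3000 · 0.4899 ≈ 4.5561
CI = 25.4000 ± 1.96 · 4.5561 → [16.4701, 34.3299]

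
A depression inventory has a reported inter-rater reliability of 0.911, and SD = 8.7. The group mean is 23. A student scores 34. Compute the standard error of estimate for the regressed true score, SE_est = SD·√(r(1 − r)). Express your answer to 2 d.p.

2.48

SE_est = SD · √(r(1 − r)) = 8.700 · √0.081 ≈ 8.700 · 0.285 ≈ 2.477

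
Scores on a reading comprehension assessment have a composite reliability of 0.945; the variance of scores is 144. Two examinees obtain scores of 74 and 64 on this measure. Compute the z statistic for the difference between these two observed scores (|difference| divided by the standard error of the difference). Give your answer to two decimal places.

σ = 144^(1/2) = 12.0000
SEM = 12.0000 × √(1 − 0.9450) = 12.0000 × √0.0550 ≈ 12.0000 × 0.2345 ≈ 2.8142
SE_diff = SEM × √2 ≈ 2.8142 × 1.4142 ≈ 3.9799
z = 10 / 3.9799 ≈ 2.5126

2.51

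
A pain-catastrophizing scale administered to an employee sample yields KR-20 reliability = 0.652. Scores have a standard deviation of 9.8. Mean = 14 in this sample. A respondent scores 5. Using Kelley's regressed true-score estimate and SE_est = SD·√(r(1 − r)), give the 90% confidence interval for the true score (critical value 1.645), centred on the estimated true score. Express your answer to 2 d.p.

Estimated true score = 0.6520*5 + (1 − 0.6520)*14 ≈ 8.1320
SE_est = 9.8000*√(0.6520*0.3480) ≈ 4.6681
CI = 8.1320 ± 1.645 * 4.6681 → [0.4530, 15.8110]

[0.45, 15.81]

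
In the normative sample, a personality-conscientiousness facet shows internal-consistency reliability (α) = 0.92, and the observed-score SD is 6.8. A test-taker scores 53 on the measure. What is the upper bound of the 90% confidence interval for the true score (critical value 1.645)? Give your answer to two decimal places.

56.16

SEM = 6.80000 * √(1 − 0.92000) = 6.80000 * √0.08000 ≃ 6.80000 * 0.28284 ≃ 1.92333
1.645 * SEM ≃ 3.16388
Upper bound: 53 + 3.16388 = 56.16388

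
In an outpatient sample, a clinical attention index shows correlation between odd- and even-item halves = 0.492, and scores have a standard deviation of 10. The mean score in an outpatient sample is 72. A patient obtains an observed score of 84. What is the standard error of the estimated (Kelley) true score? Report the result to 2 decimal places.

Full-length reliability (Spearman-Brown) = 2(0.492)/(1+0.492) ≈ 0.6595
SE_est = SD · √(r(1 − r)) = 10.0000 · √0.2246 ≈ 10.0000 · 0.4739 ≈ 4.7387

4.74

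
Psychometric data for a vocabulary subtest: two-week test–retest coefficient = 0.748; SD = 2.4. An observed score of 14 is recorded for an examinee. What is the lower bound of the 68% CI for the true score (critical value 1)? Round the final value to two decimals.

SEM = 2.400 × √(1 − 0.748) = 2.400 × √0.252 ≃ 2.400 × 0.502 ≃ 1.205
Margin = 1 × 1.205 ≃ 1.205
Lower bound: 14 − 1.205 = 12.795

12.80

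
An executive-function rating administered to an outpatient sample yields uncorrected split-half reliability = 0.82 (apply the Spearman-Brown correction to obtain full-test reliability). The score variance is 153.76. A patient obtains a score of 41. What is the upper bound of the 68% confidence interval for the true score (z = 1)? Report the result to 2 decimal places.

σ = 153.76^(1/2) = 12.4000
Spearman-Brown: r = 2(0.82) / (1 + 0.82) = 1.6400 / 1.8200 ≈ 0.9011
SEM = 12.4000 * √(1 − 0.9011) = 12.4000 * √0.0989 ≈ 12.4000 * 0.3145 ≈ 3.8996
Margin = 1 * 3.8996 ≈ 3.8996
Upper limit = 41 + 3.8996 ≈ 44.8996

44.90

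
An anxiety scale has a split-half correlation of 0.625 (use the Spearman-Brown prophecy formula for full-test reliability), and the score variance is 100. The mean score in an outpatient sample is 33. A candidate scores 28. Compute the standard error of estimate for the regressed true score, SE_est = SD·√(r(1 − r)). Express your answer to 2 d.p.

4.21

σ = 100^(1/2) = 10.000
Spearman-Brown: r = 2(0.625) / (1 + 0.625) = 1.250 / 1.625 ≈ 0.769
SE_est = 10.000·√[r(1 − r)] ≈ 4.213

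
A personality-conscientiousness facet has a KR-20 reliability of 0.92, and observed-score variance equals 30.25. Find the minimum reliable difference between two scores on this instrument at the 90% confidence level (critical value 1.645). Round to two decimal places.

3.62

SD = √30.25 ≈ 5.5000
SEM = 5.5000 * √(1 − 0.9200) = 5.5000 * √0.0800 ≈ 5.5000 * 0.2828 ≈ 1.5556
Standard error of the difference = 1.5556·√2 ≈ 2.2000
Smallest detectable difference = 1.645*2.2000 ≈ 3.6190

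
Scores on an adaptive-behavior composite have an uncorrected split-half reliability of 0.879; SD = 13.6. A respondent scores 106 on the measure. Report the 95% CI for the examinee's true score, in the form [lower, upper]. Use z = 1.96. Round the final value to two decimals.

[99.24, 112.76]

r_full = 2·0.879 / (1 + 0.879) ≈ 0.9356
SEM = 13.6000·√(1 − 0.9356) ≈ 3.4512
Half-width = 1.96·3.4512 ≈ 6.7643
95% CI: 106 ± 6.7643 = [99.2357, 112.7643]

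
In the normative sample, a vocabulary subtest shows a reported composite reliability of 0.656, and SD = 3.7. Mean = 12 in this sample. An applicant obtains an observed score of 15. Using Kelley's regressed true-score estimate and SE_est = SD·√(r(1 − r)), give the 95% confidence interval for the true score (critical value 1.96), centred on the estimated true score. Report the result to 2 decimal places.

[10.52, 17.41]

T̂ = 0.6560(15) + 0.3440(12) ≃ 13.9680
SE_est = 3.7000×√(0.6560×0.3440) ≃ 1.7577
CI = 13.9680 ± 1.96 × 1.7577 → [10.5230, 17.4130]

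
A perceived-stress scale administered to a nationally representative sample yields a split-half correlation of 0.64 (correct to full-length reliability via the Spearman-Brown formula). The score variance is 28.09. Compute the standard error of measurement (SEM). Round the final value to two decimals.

SD = √28.09 = 5.300
Full-length reliability (Spearman-Brown) = 2(0.64)/(1+0.64) ≈ 0.780
The standard error of measurement is 5.300×√(1 − 0.780) ≈ 5.300×0.469 ≈ 2.483.

2.48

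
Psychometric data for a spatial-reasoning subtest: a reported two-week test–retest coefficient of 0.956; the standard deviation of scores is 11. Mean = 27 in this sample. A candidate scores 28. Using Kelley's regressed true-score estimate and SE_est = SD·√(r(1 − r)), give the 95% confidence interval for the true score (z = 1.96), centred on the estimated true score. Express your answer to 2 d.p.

T̂ = r·X + (1 − r)·M = 0.9560×28 + 0.0440×27 = 26.7680 + 1.1880 ≈ 27.9560
SE_est = 11.0000×√(0.9560×0.0440) ≈ 2.2560
CI = 27.9560 ± 1.96 × 2.2560 → [23.5341, 32.3779]

[23.53, 32.38]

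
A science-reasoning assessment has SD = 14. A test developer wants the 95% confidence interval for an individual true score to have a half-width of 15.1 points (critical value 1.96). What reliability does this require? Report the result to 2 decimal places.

0.70

SEM needed = half-width / z = 15.1/1.96 ≈ 7.704
r = 1 − (SEM / SD)² = 1 − (7.704 / 14)² ≈ 1 − 0.303 ≈ 0.697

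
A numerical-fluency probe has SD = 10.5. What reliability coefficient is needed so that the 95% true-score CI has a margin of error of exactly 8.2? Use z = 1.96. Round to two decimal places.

0.84

Required SEM = 8.2 / 1.96 ≈ 4.18367
r = 1 − (4.18367/10.5)² ≈ 1 − 0.15876 ≈ 0.84124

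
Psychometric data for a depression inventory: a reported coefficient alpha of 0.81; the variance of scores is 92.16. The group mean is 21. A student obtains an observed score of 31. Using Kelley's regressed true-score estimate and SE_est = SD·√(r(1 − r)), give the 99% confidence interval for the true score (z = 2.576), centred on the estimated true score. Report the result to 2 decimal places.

SD = √92.16 ≈ 9.600
Estimated true score = 0.810*31 + (1 − 0.810)*21 ≈ 29.100
SE_est = 9.600·√[r(1 − r)] ≈ 3.766
CI = 29.100 ± 2.576 * 3.766 → [19.399, 38.801]

[19.40, 38.80]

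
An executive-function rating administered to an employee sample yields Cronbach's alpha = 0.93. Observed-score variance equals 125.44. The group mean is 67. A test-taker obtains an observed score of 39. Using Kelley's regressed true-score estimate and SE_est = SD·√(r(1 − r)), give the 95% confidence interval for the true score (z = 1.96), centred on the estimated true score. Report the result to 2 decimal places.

[35.36, 46.56]

SD = √125.44 ≃ 11.20000
T̂ = r·X + (1 − r)·M = 0.93000*39 + 0.07000*67 = 36.27000 + 4.69000 ≃ 40.96000
SE_est = SD * √(r(1 − r)) = 11.20000 * √0.06510 ≃ 11.20000 * 0.25515 ≃ 2.85765
95% CI: 40.96000 ± 5.60099 ≃ (35.35901, 46.56099)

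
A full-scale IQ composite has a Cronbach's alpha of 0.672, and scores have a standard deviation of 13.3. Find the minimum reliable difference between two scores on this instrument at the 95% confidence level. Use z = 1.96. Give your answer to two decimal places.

21.11

SEM = 13.3000*√(1 − 0.6720) ≃ 7.6171
SE_diff = SEM * √2 ≃ 7.6171 * 1.4142 ≃ 10.7722
Minimum reliable difference = 1.96 * SE_diff ≃ 1.96 * 10.7722 ≃ 21.1135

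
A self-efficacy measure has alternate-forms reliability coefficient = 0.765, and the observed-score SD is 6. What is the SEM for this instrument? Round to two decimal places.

2.91

The standard error of measurement is 6.000·√(1 − 0.765) ≈ 6.000·0.485 ≈ 2.909.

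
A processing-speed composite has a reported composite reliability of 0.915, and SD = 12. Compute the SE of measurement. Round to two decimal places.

3.50

SEM = 12.00000 · √(1 − 0.91500) = 12.00000 · √0.08500 ≃ 12.00000 · 0.29155 ≃ 3.49857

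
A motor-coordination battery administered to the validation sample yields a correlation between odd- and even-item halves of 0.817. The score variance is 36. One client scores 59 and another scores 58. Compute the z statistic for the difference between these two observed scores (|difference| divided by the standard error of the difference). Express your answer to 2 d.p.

0.37

SD = √36 ≈ 6.000
r_full = 2·0.817 / (1 + 0.817) ≈ 0.899
SEM = 6.000*√(1 − 0.899) ≈ 1.904
SE_diff = SEM * √2 ≈ 1.904 * 1.414 ≈ 2.693
z = 1 / 2.693 ≈ 0.371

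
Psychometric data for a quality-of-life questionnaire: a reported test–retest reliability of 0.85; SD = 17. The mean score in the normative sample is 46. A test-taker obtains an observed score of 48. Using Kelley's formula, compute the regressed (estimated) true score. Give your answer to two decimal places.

T̂ = r·X + (1 − r)·M = 0.85000×48 + 0.15000×46 = 40.80000 + 6.90000 ≃ 47.70000

47.70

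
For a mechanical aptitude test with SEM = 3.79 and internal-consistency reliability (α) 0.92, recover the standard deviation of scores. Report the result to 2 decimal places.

13.40

SD = 3.79 / √(1 − 0.92) ≈ 13.3997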